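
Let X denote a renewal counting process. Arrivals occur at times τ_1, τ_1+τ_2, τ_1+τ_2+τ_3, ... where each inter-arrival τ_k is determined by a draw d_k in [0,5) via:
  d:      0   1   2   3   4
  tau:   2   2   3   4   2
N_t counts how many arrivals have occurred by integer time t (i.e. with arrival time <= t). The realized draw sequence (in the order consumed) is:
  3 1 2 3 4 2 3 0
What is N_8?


draw d_1=3: τ_1=4, arrival time A_1=4
draw d_2=1: τ_2=2, arrival time A_2=6
draw d_3=2: τ_3=3, arrival time A_3=9
draw d_4=3: τ_4=4, arrival time A_4=13
draw d_5=4: τ_5=2, arrival time A_5=15
draw d_6=2: τ_6=3, arrival time A_6=18
draw d_7=3: τ_7=4, arrival time A_7=22
draw d_8=0: τ_8=2, arrival time A_8=24
N_t over t=0..8: 0:0 1:0 2:0 3:0 4:1 5:1 6:2 7:2 8:2

2


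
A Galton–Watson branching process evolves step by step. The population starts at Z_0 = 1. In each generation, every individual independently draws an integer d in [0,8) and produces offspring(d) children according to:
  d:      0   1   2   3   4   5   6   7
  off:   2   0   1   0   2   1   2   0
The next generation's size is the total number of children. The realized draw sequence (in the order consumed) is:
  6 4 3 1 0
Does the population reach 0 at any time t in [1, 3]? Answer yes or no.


no

gen 0: Z_0=1, draws=[6], offspring=[2], Z_1=2
gen 1: Z_1=2, draws=[4, 3], offspring=[2, 0], Z_2=2
gen 2: Z_2=2, draws=[1, 0], offspring=[0, 2], Z_3=2


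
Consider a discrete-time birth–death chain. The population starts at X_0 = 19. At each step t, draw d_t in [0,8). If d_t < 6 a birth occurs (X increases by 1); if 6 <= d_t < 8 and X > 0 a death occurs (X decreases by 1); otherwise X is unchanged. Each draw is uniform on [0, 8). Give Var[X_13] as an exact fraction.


39/4

X can drop by at most 1 per step and X_0 = 19 > T = 13, so X_t >= 19 − t >= 6 > 0 for every t <= 13: the floor at 0 (the 'and X > 0' condition) never binds. Hence X_13 = X_0 + Σ_{t<13} Y_t with i.i.d. increments Y_t = y(d_t) ∈ {+1, −1, 0}.
Outcome values over d=0..7: [1, 1, 1, 1, 1, 1, -1, -1]
Σy = 4, Σy² = 8, M = 8
μ = 4/8 = 1/2,  σ² = 8/8 − (1/2)² = 3/4
Independent increments: Var[X_13] = 13·σ² = 13·(3/4) = 39/4


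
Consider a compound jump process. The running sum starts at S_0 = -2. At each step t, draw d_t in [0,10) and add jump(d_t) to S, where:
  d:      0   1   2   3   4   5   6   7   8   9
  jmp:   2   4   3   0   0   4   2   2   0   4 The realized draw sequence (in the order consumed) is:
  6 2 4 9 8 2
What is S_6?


10

t=0: S=-2, d=6, jump=2, S_1=0
t=1: S=0, d=2, jump=3, S_2=3
t=2: S=3, d=4, jump=0, S_3=3
t=3: S=3, d=9, jump=4, S_4=7
t=4: S=7, d=8, jump=0, S_5=7
t=5: S=7, d=2, jump=3, S_6=10


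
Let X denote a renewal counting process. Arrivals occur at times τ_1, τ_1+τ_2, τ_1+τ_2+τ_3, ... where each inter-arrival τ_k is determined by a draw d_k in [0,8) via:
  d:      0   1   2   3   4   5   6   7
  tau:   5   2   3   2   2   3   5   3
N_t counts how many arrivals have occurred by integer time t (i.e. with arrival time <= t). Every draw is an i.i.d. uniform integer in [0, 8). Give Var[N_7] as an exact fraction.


Inter-arrival values over d=0..7: [5, 2, 3, 2, 2, 3, 5, 3]
Each d has probability 1/8, so the pmf of τ is: f(2) = 3/8, f(3) = 3/8, f(5) = 1/4
Let p_n(j) = P(N_n = j), with p_0 = [1]. Condition on τ_1: p_n(0) = P(τ > n), and for j >= 1, p_n(j) = Σ_{k<=n} f(k)·p_{n−k}(j−1)
p_1 = [1]  (j = 0)
p_2 = [5/8, 3/8]  (j = 0..1)
p_3 = [1/4, 3/4]  (j = 0..1)
p_4 = [1/4, 39/64, 9/64]  (j = 0..2)
p_5 = [0, 37/64, 27/64]  (j = 0..2)
p_6 = [0, 7/16, 261/512, 27/512]  (j = 0..3)
p_7 = [0, 1/4, 69/128, 27/128]  (j = 0..3)
E[N_7] = Σ j·p_7(j) = 251/128;  E[N_7²] = Σ j²·p_7(j) = 551/128
Var[N_7] = 551/128 − (251/128)² = 7527/16384

7527/16384


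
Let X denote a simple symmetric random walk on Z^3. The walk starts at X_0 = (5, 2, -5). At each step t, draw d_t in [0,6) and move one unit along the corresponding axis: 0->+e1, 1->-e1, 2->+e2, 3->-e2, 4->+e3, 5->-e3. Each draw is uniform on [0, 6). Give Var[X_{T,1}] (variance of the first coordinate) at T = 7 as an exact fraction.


7/3

Outcome values over d=0..5: [1, -1, 0, 0, 0, 0]
Σy = 0, Σy² = 2, M = 6
μ = 0/6 = 0,  σ² = 2/6 − (0)² = 1/3
Independent increments: Var[X_7] = 7·σ² = 7·(1/3) = 7/3


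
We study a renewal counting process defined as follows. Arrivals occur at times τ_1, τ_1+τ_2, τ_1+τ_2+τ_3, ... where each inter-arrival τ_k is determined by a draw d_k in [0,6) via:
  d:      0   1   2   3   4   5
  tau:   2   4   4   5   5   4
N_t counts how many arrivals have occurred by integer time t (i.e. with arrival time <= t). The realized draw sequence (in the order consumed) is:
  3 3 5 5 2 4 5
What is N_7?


draw d_1=3: τ_1=5, arrival time A_1=5
draw d_2=3: τ_2=5, arrival time A_2=10
draw d_3=5: τ_3=4, arrival time A_3=14
draw d_4=5: τ_4=4, arrival time A_4=18
draw d_5=2: τ_5=4, arrival time A_5=22
draw d_6=4: τ_6=5, arrival time A_6=27
draw d_7=5: τ_7=4, arrival time A_7=31
N_t over t=0..7: 0:0 1:0 2:0 3:0 4:0 5:1 6:1 7:1

1


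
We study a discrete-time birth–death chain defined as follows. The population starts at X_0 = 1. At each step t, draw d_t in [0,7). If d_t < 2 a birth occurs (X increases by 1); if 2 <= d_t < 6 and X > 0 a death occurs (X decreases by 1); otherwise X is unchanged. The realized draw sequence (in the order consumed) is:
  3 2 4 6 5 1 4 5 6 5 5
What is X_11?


0

t=0: X=1, d=3 → death, X_1=0
t=1: X=0, d=2 → hold, X_2=0
t=2: X=0, d=4 → hold, X_3=0
t=3: X=0, d=6 → hold, X_4=0
t=4: X=0, d=5 → hold, X_5=0
t=5: X=0, d=1 → birth, X_6=1
t=6: X=1, d=4 → death, X_7=0
t=7: X=0, d=5 → hold, X_8=0
t=8: X=0, d=6 → hold, X_9=0
t=9: X=0, d=5 → hold, X_10=0
t=10: X=0, d=5 → hold, X_11=0


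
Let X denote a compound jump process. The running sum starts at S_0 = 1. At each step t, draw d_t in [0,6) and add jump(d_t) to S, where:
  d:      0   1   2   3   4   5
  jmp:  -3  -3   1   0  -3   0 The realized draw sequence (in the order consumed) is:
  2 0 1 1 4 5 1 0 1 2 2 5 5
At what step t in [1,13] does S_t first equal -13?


7

t=0: S=1, d=2, jump=1, S_1=2
t=1: S=2, d=0, jump=-3, S_2=-1
t=2: S=-1, d=1, jump=-3, S_3=-4
t=3: S=-4, d=1, jump=-3, S_4=-7
t=4: S=-7, d=4, jump=-3, S_5=-10
t=5: S=-10, d=5, jump=0, S_6=-10
t=6: S=-10, d=1, jump=-3, S_7=-13
t=7: S=-13, d=0, jump=-3, S_8=-16
t=8: S=-16, d=1, jump=-3, S_9=-19
t=9: S=-19, d=2, jump=1, S_10=-18
t=10: S=-18, d=2, jump=1, S_11=-17
t=11: S=-17, d=5, jump=0, S_12=-17
t=12: S=-17, d=5, jump=0, S_13=-17


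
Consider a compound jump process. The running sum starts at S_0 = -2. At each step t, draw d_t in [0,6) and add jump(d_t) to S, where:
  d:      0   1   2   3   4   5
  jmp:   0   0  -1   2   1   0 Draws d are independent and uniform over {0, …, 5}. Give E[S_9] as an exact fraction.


Outcome values over d=0..5: [0, 0, -1, 2, 1, 0]
Σy = 2, Σy² = 6, M = 6
μ = 2/6 = 1/3,  σ² = 6/6 − (1/3)² = 8/9
E[S_9] = -2 + 9·(1/3) = 1

1


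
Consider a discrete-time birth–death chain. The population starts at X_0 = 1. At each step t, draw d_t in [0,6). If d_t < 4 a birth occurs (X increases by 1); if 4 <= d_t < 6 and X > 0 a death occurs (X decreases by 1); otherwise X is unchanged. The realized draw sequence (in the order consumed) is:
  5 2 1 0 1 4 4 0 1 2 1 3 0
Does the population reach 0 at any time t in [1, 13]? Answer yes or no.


t=0: X=1, d=5 → death, X_1=0
t=1: X=0, d=2 → birth, X_2=1
t=2: X=1, d=1 → birth, X_3=2
t=3: X=2, d=0 → birth, X_4=3
t=4: X=3, d=1 → birth, X_5=4
t=5: X=4, d=4 → death, X_6=3
t=6: X=3, d=4 → death, X_7=2
t=7: X=2, d=0 → birth, X_8=3
t=8: X=3, d=1 → birth, X_9=4
t=9: X=4, d=2 → birth, X_10=5
t=10: X=5, d=1 → birth, X_11=6
t=11: X=6, d=3 → birth, X_12=7
t=12: X=7, d=0 → birth, X_13=8

yes


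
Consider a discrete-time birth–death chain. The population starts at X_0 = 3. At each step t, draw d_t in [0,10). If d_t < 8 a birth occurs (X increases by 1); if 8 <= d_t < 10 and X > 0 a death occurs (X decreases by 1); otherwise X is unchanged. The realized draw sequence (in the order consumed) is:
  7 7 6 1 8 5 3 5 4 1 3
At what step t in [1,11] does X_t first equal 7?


t=0: X=3, d=7 → birth, X_1=4
t=1: X=4, d=7 → birth, X_2=5
t=2: X=5, d=6 → birth, X_3=6
t=3: X=6, d=1 → birth, X_4=7
t=4: X=7, d=8 → death, X_5=6
t=5: X=6, d=5 → birth, X_6=7
t=6: X=7, d=3 → birth, X_7=8
t=7: X=8, d=5 → birth, X_8=9
t=8: X=9, d=4 → birth, X_9=10
t=9: X=10, d=1 → birth, X_10=11
t=10: X=11, d=3 → birth, X_11=12

4


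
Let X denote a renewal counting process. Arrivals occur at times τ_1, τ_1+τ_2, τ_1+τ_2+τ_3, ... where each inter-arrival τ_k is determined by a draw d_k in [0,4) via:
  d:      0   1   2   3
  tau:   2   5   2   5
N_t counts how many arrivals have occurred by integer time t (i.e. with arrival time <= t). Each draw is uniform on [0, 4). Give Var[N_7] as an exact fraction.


23/64

Inter-arrival values over d=0..3: [2, 5, 2, 5]
Each d has probability 1/4, so the pmf of τ is: f(2) = 1/2, f(5) = 1/2
Let p_n(j) = P(N_n = j), with p_0 = [1]. Condition on τ_1: p_n(0) = P(τ > n), and for j >= 1, p_n(j) = Σ_{k<=n} f(k)·p_{n−k}(j−1)
p_1 = [1]  (j = 0)
p_2 = [1/2, 1/2]  (j = 0..1)
p_3 = [1/2, 1/2]  (j = 0..1)
p_4 = [1/2, 1/4, 1/4]  (j = 0..2)
p_5 = [0, 3/4, 1/4]  (j = 0..2)
p_6 = [0, 3/4, 1/8, 1/8]  (j = 0..3)
p_7 = [0, 1/4, 5/8, 1/8]  (j = 0..3)
E[N_7] = Σ j·p_7(j) = 15/8;  E[N_7²] = Σ j²·p_7(j) = 31/8
Var[N_7] = 31/8 − (15/8)² = 23/64


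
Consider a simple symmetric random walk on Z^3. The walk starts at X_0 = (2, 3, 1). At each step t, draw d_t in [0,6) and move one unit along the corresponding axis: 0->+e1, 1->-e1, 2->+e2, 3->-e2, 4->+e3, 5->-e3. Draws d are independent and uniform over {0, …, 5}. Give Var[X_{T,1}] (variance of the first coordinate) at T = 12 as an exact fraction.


Outcome values over d=0..5: [1, -1, 0, 0, 0, 0]
Σy = 0, Σy² = 2, M = 6
μ = 0/6 = 0,  σ² = 2/6 − (0)² = 1/3
Independent increments: Var[X_12] = 12·σ² = 12·(1/3) = 4

4


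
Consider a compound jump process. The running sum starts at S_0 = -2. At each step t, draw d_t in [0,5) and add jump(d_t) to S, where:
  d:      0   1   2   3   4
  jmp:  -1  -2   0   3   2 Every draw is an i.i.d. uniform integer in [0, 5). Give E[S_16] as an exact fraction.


22/5

Outcome values over d=0..4: [-1, -2, 0, 3, 2]
Σy = 2, Σy² = 18, M = 5
μ = 2/5 = 2/5,  σ² = 18/5 − (2/5)² = 86/25
E[S_16] = -2 + 16·(2/5) = 22/5


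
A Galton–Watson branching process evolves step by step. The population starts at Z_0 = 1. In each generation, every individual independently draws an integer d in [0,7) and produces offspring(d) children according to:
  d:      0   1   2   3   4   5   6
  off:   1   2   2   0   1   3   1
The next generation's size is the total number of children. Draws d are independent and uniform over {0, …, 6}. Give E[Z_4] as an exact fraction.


Outcome values over d=0..6: [1, 2, 2, 0, 1, 3, 1]
Σy = 10, Σy² = 20, M = 7
μ = 10/7 = 10/7,  σ² = 20/7 − (10/7)² = 40/49
E[Z_0] = 1
E[Z_1] = 10/7·E[Z_0] = 10/7
E[Z_2] = 10/7·E[Z_1] = 100/49
E[Z_3] = 10/7·E[Z_2] = 1000/343
E[Z_4] = 10/7·E[Z_3] = 10000/2401

10000/2401


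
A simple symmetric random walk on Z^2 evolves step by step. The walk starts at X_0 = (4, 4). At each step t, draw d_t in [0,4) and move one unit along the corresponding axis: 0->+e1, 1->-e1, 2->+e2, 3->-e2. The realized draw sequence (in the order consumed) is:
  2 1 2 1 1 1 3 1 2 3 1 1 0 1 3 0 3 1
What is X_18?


t=0: X=(4, 4), d=2 → +e2, X_1=(4, 5)
t=1: X=(4, 5), d=1 → -e1, X_2=(3, 5)
t=2: X=(3, 5), d=2 → +e2, X_3=(3, 6)
t=3: X=(3, 6), d=1 → -e1, X_4=(2, 6)
t=4: X=(2, 6), d=1 → -e1, X_5=(1, 6)
t=5: X=(1, 6), d=1 → -e1, X_6=(0, 6)
t=6: X=(0, 6), d=3 → -e2, X_7=(0, 5)
t=7: X=(0, 5), d=1 → -e1, X_8=(-1, 5)
t=8: X=(-1, 5), d=2 → +e2, X_9=(-1, 6)
t=9: X=(-1, 6), d=3 → -e2, X_10=(-1, 5)
t=10: X=(-1, 5), d=1 → -e1, X_11=(-2, 5)
t=11: X=(-2, 5), d=1 → -e1, X_12=(-3, 5)
t=12: X=(-3, 5), d=0 → +e1, X_13=(-2, 5)
t=13: X=(-2, 5), d=1 → -e1, X_14=(-3, 5)
t=14: X=(-3, 5), d=3 → -e2, X_15=(-3, 4)
t=15: X=(-3, 4), d=0 → +e1, X_16=(-2, 4)
t=16: X=(-2, 4), d=3 → -e2, X_17=(-2, 3)
t=17: X=(-2, 3), d=1 → -e1, X_18=(-3, 3)

(-3, 3)


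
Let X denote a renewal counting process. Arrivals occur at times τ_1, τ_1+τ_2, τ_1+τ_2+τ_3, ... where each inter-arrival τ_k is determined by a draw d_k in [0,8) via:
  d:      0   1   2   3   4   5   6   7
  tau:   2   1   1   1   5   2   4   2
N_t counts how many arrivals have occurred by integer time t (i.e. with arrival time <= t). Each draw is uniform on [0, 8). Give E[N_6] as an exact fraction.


677161/262144

Inter-arrival values over d=0..7: [2, 1, 1, 1, 5, 2, 4, 2]
Each d has probability 1/8, so the pmf of τ is: f(1) = 3/8, f(2) = 3/8, f(4) = 1/8, f(5) = 1/8
Renewal equation for m(n) = E[N_n]: condition on τ_1 = k (if k <= n, one arrival plus a fresh copy on the remaining n−k steps): m(n) = F(n) + Σ_{k<=n} f(k)·m(n−k), where F(n) = P(τ <= n) and m(0) = 0
m(1) = F(1) = 3/8
m(2) = F(2) + f(1)·m(1) = 3/4 + 3/8·3/8 = 57/64
m(3) = F(3) + f(1)·m(2) + f(2)·m(1) = 3/4 + 3/8·57/64 + 3/8·3/8 = 627/512
m(4) = F(4) + f(1)·m(3) + f(2)·m(2) = 7/8 + 3/8·627/512 + 3/8·57/64 = 6833/4096
m(5) = F(5) + f(1)·m(4) + f(2)·m(3) + f(4)·m(1) = 1 + 3/8·6833/4096 + 3/8·627/512 + 1/8·3/8 = 69851/32768
m(6) = F(6) + f(1)·m(5) + f(2)·m(4) + f(4)·m(2) + f(5)·m(1) = 1 + 3/8·69851/32768 + 3/8·6833/4096 + 1/8·57/64 + 1/8·3/8 = 677161/262144
E[N_6] = m(6) = 677161/262144


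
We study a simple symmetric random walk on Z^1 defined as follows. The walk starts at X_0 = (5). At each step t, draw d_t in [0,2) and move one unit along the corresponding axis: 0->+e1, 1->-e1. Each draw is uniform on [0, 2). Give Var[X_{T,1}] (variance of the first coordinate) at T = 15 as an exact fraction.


Outcome values over d=0..1: [1, -1]
Σy = 0, Σy² = 2, M = 2
μ = 0/2 = 0,  σ² = 2/2 − (0)² = 1
Independent increments: Var[X_15] = 15·σ² = 15·(1) = 15

15


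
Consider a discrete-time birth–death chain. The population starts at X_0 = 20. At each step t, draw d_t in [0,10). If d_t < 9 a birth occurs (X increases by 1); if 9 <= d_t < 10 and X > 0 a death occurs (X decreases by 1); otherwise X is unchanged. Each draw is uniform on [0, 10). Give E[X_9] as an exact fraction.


X can drop by at most 1 per step and X_0 = 20 > T = 9, so X_t >= 20 − t >= 11 > 0 for every t <= 9: the floor at 0 (the 'and X > 0' condition) never binds. Hence X_9 = X_0 + Σ_{t<9} Y_t with i.i.d. increments Y_t = y(d_t) ∈ {+1, −1, 0}.
Outcome values over d=0..9: [1, 1, 1, 1, 1, 1, 1, 1, 1, -1]
Σy = 8, Σy² = 10, M = 10
μ = 8/10 = 4/5,  σ² = 10/10 − (4/5)² = 9/25
E[X_9] = 20 + 9·(4/5) = 136/5

136/5


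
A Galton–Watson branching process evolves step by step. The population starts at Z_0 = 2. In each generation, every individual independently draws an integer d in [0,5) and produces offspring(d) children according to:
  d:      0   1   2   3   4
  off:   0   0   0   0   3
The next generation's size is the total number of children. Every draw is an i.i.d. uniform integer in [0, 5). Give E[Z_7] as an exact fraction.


Outcome values over d=0..4: [0, 0, 0, 0, 3]
Σy = 3, Σy² = 9, M = 5
μ = 3/5 = 3/5,  σ² = 9/5 − (3/5)² = 36/25
E[Z_0] = 2
E[Z_1] = 3/5·E[Z_0] = 6/5
E[Z_2] = 3/5·E[Z_1] = 18/25
E[Z_3] = 3/5·E[Z_2] = 54/125
E[Z_4] = 3/5·E[Z_3] = 162/625
E[Z_5] = 3/5·E[Z_4] = 486/3125
E[Z_6] = 3/5·E[Z_5] = 1458/15625
E[Z_7] = 3/5·E[Z_6] = 4374/78125

4374/78125


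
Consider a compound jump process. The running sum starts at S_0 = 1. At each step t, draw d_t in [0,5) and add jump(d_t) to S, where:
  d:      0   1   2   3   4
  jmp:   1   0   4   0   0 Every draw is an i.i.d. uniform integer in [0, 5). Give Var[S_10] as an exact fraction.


Outcome values over d=0..4: [1, 0, 4, 0, 0]
Σy = 5, Σy² = 17, M = 5
μ = 5/5 = 1,  σ² = 17/5 − (1)² = 12/5
Independent increments: Var[S_10] = 10·σ² = 10·(12/5) = 24

24


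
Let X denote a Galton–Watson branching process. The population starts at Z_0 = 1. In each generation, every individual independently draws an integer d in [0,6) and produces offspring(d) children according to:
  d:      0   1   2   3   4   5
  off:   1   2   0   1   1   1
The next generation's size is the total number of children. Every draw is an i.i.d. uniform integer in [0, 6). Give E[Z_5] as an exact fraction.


1

Outcome values over d=0..5: [1, 2, 0, 1, 1, 1]
Σy = 6, Σy² = 8, M = 6
μ = 6/6 = 1,  σ² = 8/6 − (1)² = 1/3
E[Z_0] = 1
E[Z_1] = 1·E[Z_0] = 1
E[Z_2] = 1·E[Z_1] = 1
E[Z_3] = 1·E[Z_2] = 1
E[Z_4] = 1·E[Z_3] = 1
E[Z_5] = 1·E[Z_4] = 1


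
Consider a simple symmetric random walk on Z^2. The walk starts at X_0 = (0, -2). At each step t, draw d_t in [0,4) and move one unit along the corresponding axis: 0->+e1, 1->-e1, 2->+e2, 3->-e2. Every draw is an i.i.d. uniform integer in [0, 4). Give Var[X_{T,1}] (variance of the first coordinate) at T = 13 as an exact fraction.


Outcome values over d=0..3: [1, -1, 0, 0]
Σy = 0, Σy² = 2, M = 4
μ = 0/4 = 0,  σ² = 2/4 − (0)² = 1/2
Independent increments: Var[X_13] = 13·σ² = 13·(1/2) = 13/2

13/2


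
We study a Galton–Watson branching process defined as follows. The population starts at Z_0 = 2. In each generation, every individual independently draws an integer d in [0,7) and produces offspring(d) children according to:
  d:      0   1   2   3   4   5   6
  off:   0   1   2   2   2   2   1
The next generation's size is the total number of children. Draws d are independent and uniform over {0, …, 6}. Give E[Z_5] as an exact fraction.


Outcome values over d=0..6: [0, 1, 2, 2, 2, 2, 1]
Σy = 10, Σy² = 18, M = 7
μ = 10/7 = 10/7,  σ² = 18/7 − (10/7)² = 26/49
E[Z_0] = 2
E[Z_1] = 10/7·E[Z_0] = 20/7
E[Z_2] = 10/7·E[Z_1] = 200/49
E[Z_3] = 10/7·E[Z_2] = 2000/343
E[Z_4] = 10/7·E[Z_3] = 20000/2401
E[Z_5] = 10/7·E[Z_4] = 200000/16807

200000/16807


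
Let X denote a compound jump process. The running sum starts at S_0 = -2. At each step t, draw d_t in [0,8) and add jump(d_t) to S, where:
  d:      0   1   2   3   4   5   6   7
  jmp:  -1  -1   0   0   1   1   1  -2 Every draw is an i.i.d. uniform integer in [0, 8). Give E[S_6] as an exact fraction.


Outcome values over d=0..7: [-1, -1, 0, 0, 1, 1, 1, -2]
Σy = -1, Σy² = 9, M = 8
μ = -1/8 = -1/8,  σ² = 9/8 − (-1/8)² = 71/64
E[S_6] = -2 + 6·(-1/8) = -11/4

-11/4


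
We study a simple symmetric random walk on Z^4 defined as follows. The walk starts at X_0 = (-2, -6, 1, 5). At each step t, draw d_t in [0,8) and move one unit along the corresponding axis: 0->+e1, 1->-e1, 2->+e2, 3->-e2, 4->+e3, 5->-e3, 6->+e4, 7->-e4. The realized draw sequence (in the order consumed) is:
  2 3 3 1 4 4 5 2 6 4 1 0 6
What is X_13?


t=0: X=(-2, -6, 1, 5), d=2 → +e2, X_1=(-2, -5, 1, 5)
t=1: X=(-2, -5, 1, 5), d=3 → -e2, X_2=(-2, -6, 1, 5)
t=2: X=(-2, -6, 1, 5), d=3 → -e2, X_3=(-2, -7, 1, 5)
t=3: X=(-2, -7, 1, 5), d=1 → -e1, X_4=(-3, -7, 1, 5)
t=4: X=(-3, -7, 1, 5), d=4 → +e3, X_5=(-3, -7, 2, 5)
t=5: X=(-3, -7, 2, 5), d=4 → +e3, X_6=(-3, -7, 3, 5)
t=6: X=(-3, -7, 3, 5), d=5 → -e3, X_7=(-3, -7, 2, 5)
t=7: X=(-3, -7, 2, 5), d=2 → +e2, X_8=(-3, -6, 2, 5)
t=8: X=(-3, -6, 2, 5), d=6 → +e4, X_9=(-3, -6, 2, 6)
t=9: X=(-3, -6, 2, 6), d=4 → +e3, X_10=(-3, -6, 3, 6)
t=10: X=(-3, -6, 3, 6), d=1 → -e1, X_11=(-4, -6, 3, 6)
t=11: X=(-4, -6, 3, 6), d=0 → +e1, X_12=(-3, -6, 3, 6)
t=12: X=(-3, -6, 3, 6), d=6 → +e4, X_13=(-3, -6, 3, 7)

(-3, -6, 3, 7)


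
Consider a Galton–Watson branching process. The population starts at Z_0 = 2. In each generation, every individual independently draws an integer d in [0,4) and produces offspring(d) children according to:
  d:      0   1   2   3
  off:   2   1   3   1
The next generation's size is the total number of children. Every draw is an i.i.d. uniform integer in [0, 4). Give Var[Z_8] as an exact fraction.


17209829251615/2147483648

Outcome values over d=0..3: [2, 1, 3, 1]
Σy = 7, Σy² = 15, M = 4
μ = 7/4 = 7/4,  σ² = 15/4 − (7/4)² = 11/16
V_0 = 0, E_0 = 2
V_1 = 11/16·E_0 + (7/4)²·V_0 = 11/8;  E_1 = 7/2
V_2 = 11/16·E_1 + (7/4)²·V_1 = 847/128;  E_2 = 49/8
V_3 = 11/16·E_2 + (7/4)²·V_2 = 50127/2048;  E_3 = 343/32
V_4 = 11/16·E_3 + (7/4)²·V_3 = 2697695/32768;  E_4 = 2401/128
V_5 = 11/16·E_4 + (7/4)²·V_4 = 138948271/524288;  E_5 = 16807/512
V_6 = 11/16·E_5 + (7/4)²·V_5 = 6997779327/8388608;  E_6 = 117649/2048
V_7 = 11/16·E_6 + (7/4)²·V_6 = 348191980367/134217728;  E_7 = 823543/8192
V_8 = 11/16·E_7 + (7/4)²·V_7 = 17209829251615/2147483648;  E_8 = 5764801/32768


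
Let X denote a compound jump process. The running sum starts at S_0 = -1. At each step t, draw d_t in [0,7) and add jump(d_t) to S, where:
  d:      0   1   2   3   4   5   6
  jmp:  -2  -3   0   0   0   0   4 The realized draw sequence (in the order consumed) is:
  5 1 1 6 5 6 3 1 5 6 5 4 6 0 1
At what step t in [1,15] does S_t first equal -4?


t=0: S=-1, d=5, jump=0, S_1=-1
t=1: S=-1, d=1, jump=-3, S_2=-4
t=2: S=-4, d=1, jump=-3, S_3=-7
t=3: S=-7, d=6, jump=4, S_4=-3
t=4: S=-3, d=5, jump=0, S_5=-3
t=5: S=-3, d=6, jump=4, S_6=1
t=6: S=1, d=3, jump=0, S_7=1
t=7: S=1, d=1, jump=-3, S_8=-2
t=8: S=-2, d=5, jump=0, S_9=-2
t=9: S=-2, d=6, jump=4, S_10=2
t=10: S=2, d=5, jump=0, S_11=2
t=11: S=2, d=4, jump=0, S_12=2
t=12: S=2, d=6, jump=4, S_13=6
t=13: S=6, d=0, jump=-2, S_14=4
t=14: S=4, d=1, jump=-3, S_15=1

2


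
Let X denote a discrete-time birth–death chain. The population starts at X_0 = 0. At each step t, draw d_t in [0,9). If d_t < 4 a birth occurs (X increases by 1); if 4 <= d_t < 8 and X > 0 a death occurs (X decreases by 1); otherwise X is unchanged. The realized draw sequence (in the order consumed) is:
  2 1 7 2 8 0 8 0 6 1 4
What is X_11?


t=0: X=0, d=2 → birth, X_1=1
t=1: X=1, d=1 → birth, X_2=2
t=2: X=2, d=7 → death, X_3=1
t=3: X=1, d=2 → birth, X_4=2
t=4: X=2, d=8 → hold, X_5=2
t=5: X=2, d=0 → birth, X_6=3
t=6: X=3, d=8 → hold, X_7=3
t=7: X=3, d=0 → birth, X_8=4
t=8: X=4, d=6 → death, X_9=3
t=9: X=3, d=1 → birth, X_10=4
t=10: X=4, d=4 → death, X_11=3

3


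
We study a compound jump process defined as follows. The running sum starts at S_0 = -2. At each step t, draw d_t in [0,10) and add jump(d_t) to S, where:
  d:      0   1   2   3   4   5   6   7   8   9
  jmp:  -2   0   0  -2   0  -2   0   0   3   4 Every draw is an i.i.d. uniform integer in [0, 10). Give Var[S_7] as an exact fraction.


2583/100

Outcome values over d=0..9: [-2, 0, 0, -2, 0, -2, 0, 0, 3, 4]
Σy = 1, Σy² = 37, M = 10
μ = 1/10 = 1/10,  σ² = 37/10 − (1/10)² = 369/100
Independent increments: Var[S_7] = 7·σ² = 7·(369/100) = 2583/100


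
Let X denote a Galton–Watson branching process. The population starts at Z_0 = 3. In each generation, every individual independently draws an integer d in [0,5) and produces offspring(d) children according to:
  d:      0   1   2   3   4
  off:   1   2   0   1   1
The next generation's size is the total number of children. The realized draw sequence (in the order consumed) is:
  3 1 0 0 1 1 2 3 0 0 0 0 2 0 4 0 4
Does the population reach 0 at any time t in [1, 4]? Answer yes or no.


no

gen 0: Z_0=3, draws=[3, 1, 0], offspring=[1, 2, 1], Z_1=4
gen 1: Z_1=4, draws=[0, 1, 1, 2], offspring=[1, 2, 2, 0], Z_2=5
gen 2: Z_2=5, draws=[3, 0, 0, 0, 0], offspring=[1, 1, 1, 1, 1], Z_3=5
gen 3: Z_3=5, draws=[2, 0, 4, 0, 4], offspring=[0, 1, 1, 1, 1], Z_4=4


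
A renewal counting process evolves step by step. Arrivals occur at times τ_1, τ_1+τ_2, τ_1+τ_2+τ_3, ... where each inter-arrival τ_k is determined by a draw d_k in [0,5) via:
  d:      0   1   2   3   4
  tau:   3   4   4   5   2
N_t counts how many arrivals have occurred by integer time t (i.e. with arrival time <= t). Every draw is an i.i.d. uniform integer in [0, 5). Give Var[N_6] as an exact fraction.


Inter-arrival values over d=0..4: [3, 4, 4, 5, 2]
Each d has probability 1/5, so the pmf of τ is: f(2) = 1/5, f(3) = 1/5, f(4) = 2/5, f(5) = 1/5
Let p_n(j) = P(N_n = j), with p_0 = [1]. Condition on τ_1: p_n(0) = P(τ > n), and for j >= 1, p_n(j) = Σ_{k<=n} f(k)·p_{n−k}(j−1)
p_1 = [1]  (j = 0)
p_2 = [4/5, 1/5]  (j = 0..1)
p_3 = [3/5, 2/5]  (j = 0..1)
p_4 = [1/5, 19/25, 1/25]  (j = 0..2)
p_5 = [0, 22/25, 3/25]  (j = 0..2)
p_6 = [0, 17/25, 39/125, 1/125]  (j = 0..3)
E[N_6] = Σ j·p_6(j) = 166/125;  E[N_6²] = Σ j²·p_6(j) = 2
Var[N_6] = 2 − (166/125)² = 3694/15625

3694/15625


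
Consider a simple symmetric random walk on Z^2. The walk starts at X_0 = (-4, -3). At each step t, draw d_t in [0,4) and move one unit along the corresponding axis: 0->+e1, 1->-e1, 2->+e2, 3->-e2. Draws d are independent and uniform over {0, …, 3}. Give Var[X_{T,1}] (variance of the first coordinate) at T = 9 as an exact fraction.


9/2

Outcome values over d=0..3: [1, -1, 0, 0]
Σy = 0, Σy² = 2, M = 4
μ = 0/4 = 0,  σ² = 2/4 − (0)² = 1/2
Independent increments: Var[X_9] = 9·σ² = 9·(1/2) = 9/2


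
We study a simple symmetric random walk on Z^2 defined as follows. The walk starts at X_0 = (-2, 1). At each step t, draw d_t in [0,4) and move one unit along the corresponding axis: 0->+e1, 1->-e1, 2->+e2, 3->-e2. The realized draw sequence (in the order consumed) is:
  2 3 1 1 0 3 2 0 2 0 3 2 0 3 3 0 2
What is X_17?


(1, 1)

t=0: X=(-2, 1), d=2 → +e2, X_1=(-2, 2)
t=1: X=(-2, 2), d=3 → -e2, X_2=(-2, 1)
t=2: X=(-2, 1), d=1 → -e1, X_3=(-3, 1)
t=3: X=(-3, 1), d=1 → -e1, X_4=(-4, 1)
t=4: X=(-4, 1), d=0 → +e1, X_5=(-3, 1)
t=5: X=(-3, 1), d=3 → -e2, X_6=(-3, 0)
t=6: X=(-3, 0), d=2 → +e2, X_7=(-3, 1)
t=7: X=(-3, 1), d=0 → +e1, X_8=(-2, 1)
t=8: X=(-2, 1), d=2 → +e2, X_9=(-2, 2)
t=9: X=(-2, 2), d=0 → +e1, X_10=(-1, 2)
t=10: X=(-1, 2), d=3 → -e2, X_11=(-1, 1)
t=11: X=(-1, 1), d=2 → +e2, X_12=(-1, 2)
t=12: X=(-1, 2), d=0 → +e1, X_13=(0, 2)
t=13: X=(0, 2), d=3 → -e2, X_14=(0, 1)
t=14: X=(0, 1), d=3 → -e2, X_15=(0, 0)
t=15: X=(0, 0), d=0 → +e1, X_16=(1, 0)
t=16: X=(1, 0), d=2 → +e2, X_17=(1, 1)


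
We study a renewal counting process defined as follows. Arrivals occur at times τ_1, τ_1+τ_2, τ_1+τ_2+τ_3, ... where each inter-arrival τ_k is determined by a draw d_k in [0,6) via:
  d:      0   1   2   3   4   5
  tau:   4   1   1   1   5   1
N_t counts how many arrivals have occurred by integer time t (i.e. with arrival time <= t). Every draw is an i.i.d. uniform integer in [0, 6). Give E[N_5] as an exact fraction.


557/243

Inter-arrival values over d=0..5: [4, 1, 1, 1, 5, 1]
Each d has probability 1/6, so the pmf of τ is: f(1) = 2/3, f(4) = 1/6, f(5) = 1/6
Renewal equation for m(n) = E[N_n]: condition on τ_1 = k (if k <= n, one arrival plus a fresh copy on the remaining n−k steps): m(n) = F(n) + Σ_{k<=n} f(k)·m(n−k), where F(n) = P(τ <= n) and m(0) = 0
m(1) = F(1) = 2/3
m(2) = F(2) + f(1)·m(1) = 2/3 + 2/3·2/3 = 10/9
m(3) = F(3) + f(1)·m(2) = 2/3 + 2/3·10/9 = 38/27
m(4) = F(4) + f(1)·m(3) = 5/6 + 2/3·38/27 = 287/162
m(5) = F(5) + f(1)·m(4) + f(4)·m(1) = 1 + 2/3·287/162 + 1/6·2/3 = 557/243
E[N_5] = m(5) = 557/243


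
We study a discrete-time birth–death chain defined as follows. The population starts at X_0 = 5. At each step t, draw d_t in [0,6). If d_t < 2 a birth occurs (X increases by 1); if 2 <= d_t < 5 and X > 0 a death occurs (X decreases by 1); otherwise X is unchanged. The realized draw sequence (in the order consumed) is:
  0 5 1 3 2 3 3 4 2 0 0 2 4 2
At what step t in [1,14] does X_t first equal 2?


t=0: X=5, d=0 → birth, X_1=6
t=1: X=6, d=5 → hold, X_2=6
t=2: X=6, d=1 → birth, X_3=7
t=3: X=7, d=3 → death, X_4=6
t=4: X=6, d=2 → death, X_5=5
t=5: X=5, d=3 → death, X_6=4
t=6: X=4, d=3 → death, X_7=3
t=7: X=3, d=4 → death, X_8=2
t=8: X=2, d=2 → death, X_9=1
t=9: X=1, d=0 → birth, X_10=2
t=10: X=2, d=0 → birth, X_11=3
t=11: X=3, d=2 → death, X_12=2
t=12: X=2, d=4 → death, X_13=1
t=13: X=1, d=2 → death, X_14=0

8


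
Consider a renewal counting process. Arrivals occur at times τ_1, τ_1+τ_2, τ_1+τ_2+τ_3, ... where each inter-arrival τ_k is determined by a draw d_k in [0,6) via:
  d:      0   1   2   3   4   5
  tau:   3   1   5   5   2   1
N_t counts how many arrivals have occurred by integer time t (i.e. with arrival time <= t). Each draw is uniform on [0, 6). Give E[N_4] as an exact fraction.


367/324

Inter-arrival values over d=0..5: [3, 1, 5, 5, 2, 1]
Each d has probability 1/6, so the pmf of τ is: f(1) = 1/3, f(2) = 1/6, f(3) = 1/6, f(5) = 1/3
Renewal equation for m(n) = E[N_n]: condition on τ_1 = k (if k <= n, one arrival plus a fresh copy on the remaining n−k steps): m(n) = F(n) + Σ_{k<=n} f(k)·m(n−k), where F(n) = P(τ <= n) and m(0) = 0
m(1) = F(1) = 1/3
m(2) = F(2) + f(1)·m(1) = 1/2 + 1/3·1/3 = 11/18
m(3) = F(3) + f(1)·m(2) + f(2)·m(1) = 2/3 + 1/3·11/18 + 1/6·1/3 = 25/27
m(4) = F(4) + f(1)·m(3) + f(2)·m(2) + f(3)·m(1) = 2/3 + 1/3·25/27 + 1/6·11/18 + 1/6·1/3 = 367/324
E[N_4] = m(4) = 367/324


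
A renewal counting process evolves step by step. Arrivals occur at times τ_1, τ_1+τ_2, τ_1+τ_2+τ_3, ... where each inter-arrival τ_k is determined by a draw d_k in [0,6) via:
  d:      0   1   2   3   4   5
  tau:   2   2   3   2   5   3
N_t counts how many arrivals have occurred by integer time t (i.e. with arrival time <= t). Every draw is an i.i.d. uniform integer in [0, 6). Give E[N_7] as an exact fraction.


Inter-arrival values over d=0..5: [2, 2, 3, 2, 5, 3]
Each d has probability 1/6, so the pmf of τ is: f(2) = 1/2, f(3) = 1/3, f(5) = 1/6
Renewal equation for m(n) = E[N_n]: condition on τ_1 = k (if k <= n, one arrival plus a fresh copy on the remaining n−k steps): m(n) = F(n) + Σ_{k<=n} f(k)·m(n−k), where F(n) = P(τ <= n) and m(0) = 0
m(1) = F(1) = 0
m(2) = F(2) = 1/2
m(3) = F(3) = 5/6
m(4) = F(4) + f(2)·m(2) = 5/6 + 1/2·1/2 = 13/12
m(5) = F(5) + f(2)·m(3) + f(3)·m(2) = 1 + 1/2·5/6 + 1/3·1/2 = 19/12
m(6) = F(6) + f(2)·m(4) + f(3)·m(3) = 1 + 1/2·13/12 + 1/3·5/6 = 131/72
m(7) = F(7) + f(2)·m(5) + f(3)·m(4) + f(5)·m(2) = 1 + 1/2·19/12 + 1/3·13/12 + 1/6·1/2 = 161/72
E[N_7] = m(7) = 161/72

161/72


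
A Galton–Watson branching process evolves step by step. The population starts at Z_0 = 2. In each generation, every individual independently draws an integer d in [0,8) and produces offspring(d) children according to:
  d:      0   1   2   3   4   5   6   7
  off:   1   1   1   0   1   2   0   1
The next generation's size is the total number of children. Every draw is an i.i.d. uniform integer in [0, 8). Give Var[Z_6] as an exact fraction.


55856131695/34359738368

Outcome values over d=0..7: [1, 1, 1, 0, 1, 2, 0, 1]
Σy = 7, Σy² = 9, M = 8
μ = 7/8 = 7/8,  σ² = 9/8 − (7/8)² = 23/64
V_0 = 0, E_0 = 2
V_1 = 23/64·E_0 + (7/8)²·V_0 = 23/32;  E_1 = 7/4
V_2 = 23/64·E_1 + (7/8)²·V_1 = 2415/2048;  E_2 = 49/32
V_3 = 23/64·E_2 + (7/8)²·V_2 = 190463/131072;  E_3 = 343/256
V_4 = 23/64·E_3 + (7/8)²·V_3 = 13371855/8388608;  E_4 = 2401/2048
V_5 = 23/64·E_4 + (7/8)²·V_4 = 881414303/536870912;  E_5 = 16807/16384
V_6 = 23/64·E_5 + (7/8)²·V_5 = 55856131695/34359738368;  E_6 = 117649/131072


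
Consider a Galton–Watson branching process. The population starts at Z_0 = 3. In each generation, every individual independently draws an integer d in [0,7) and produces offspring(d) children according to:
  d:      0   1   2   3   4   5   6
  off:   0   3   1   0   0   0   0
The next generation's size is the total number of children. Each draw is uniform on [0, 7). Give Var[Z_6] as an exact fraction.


Outcome values over d=0..6: [0, 3, 1, 0, 0, 0, 0]
Σy = 4, Σy² = 10, M = 7
μ = 4/7 = 4/7,  σ² = 10/7 − (4/7)² = 54/49
V_0 = 0, E_0 = 3
V_1 = 54/49·E_0 + (4/7)²·V_0 = 162/49;  E_1 = 12/7
V_2 = 54/49·E_1 + (4/7)²·V_1 = 7128/2401;  E_2 = 48/49
V_3 = 54/49·E_2 + (4/7)²·V_2 = 241056/117649;  E_3 = 192/343
V_4 = 54/49·E_3 + (4/7)²·V_3 = 7413120/5764801;  E_4 = 768/2401
V_5 = 54/49·E_4 + (4/7)²·V_4 = 218184192/282475249;  E_5 = 3072/16807
V_6 = 54/49·E_5 + (4/7)²·V_5 = 6279026688/13841287201;  E_6 = 12288/117649

6279026688/13841287201


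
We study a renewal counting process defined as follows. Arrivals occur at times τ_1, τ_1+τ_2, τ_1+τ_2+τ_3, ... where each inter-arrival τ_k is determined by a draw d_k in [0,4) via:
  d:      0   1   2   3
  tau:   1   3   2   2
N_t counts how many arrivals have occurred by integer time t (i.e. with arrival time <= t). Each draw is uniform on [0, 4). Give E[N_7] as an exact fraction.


Inter-arrival values over d=0..3: [1, 3, 2, 2]
Each d has probability 1/4, so the pmf of τ is: f(1) = 1/4, f(2) = 1/2, f(3) = 1/4
Renewal equation for m(n) = E[N_n]: condition on τ_1 = k (if k <= n, one arrival plus a fresh copy on the remaining n−k steps): m(n) = F(n) + Σ_{k<=n} f(k)·m(n−k), where F(n) = P(τ <= n) and m(0) = 0
m(1) = F(1) = 1/4
m(2) = F(2) + f(1)·m(1) = 3/4 + 1/4·1/4 = 13/16
m(3) = F(3) + f(1)·m(2) + f(2)·m(1) = 1 + 1/4·13/16 + 1/2·1/4 = 85/64
m(4) = F(4) + f(1)·m(3) + f(2)·m(2) + f(3)·m(1) = 1 + 1/4·85/64 + 1/2·13/16 + 1/4·1/4 = 461/256
m(5) = F(5) + f(1)·m(4) + f(2)·m(3) + f(3)·m(2) = 1 + 1/4·461/256 + 1/2·85/64 + 1/4·13/16 = 2373/1024
m(6) = F(6) + f(1)·m(5) + f(2)·m(4) + f(3)·m(3) = 1 + 1/4·2373/1024 + 1/2·461/256 + 1/4·85/64 = 11517/4096
m(7) = F(7) + f(1)·m(6) + f(2)·m(5) + f(3)·m(4) = 1 + 1/4·11517/4096 + 1/2·2373/1024 + 1/4·461/256 = 54261/16384
E[N_7] = m(7) = 54261/16384

54261/16384


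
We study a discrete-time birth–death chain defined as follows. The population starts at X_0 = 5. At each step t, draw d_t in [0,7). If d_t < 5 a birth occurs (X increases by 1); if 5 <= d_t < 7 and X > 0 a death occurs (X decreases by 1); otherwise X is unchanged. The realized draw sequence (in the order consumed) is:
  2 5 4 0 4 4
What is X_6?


9

t=0: X=5, d=2 → birth, X_1=6
t=1: X=6, d=5 → death, X_2=5
t=2: X=5, d=4 → birth, X_3=6
t=3: X=6, d=0 → birth, X_4=7
t=4: X=7, d=4 → birth, X_5=8
t=5: X=8, d=4 → birth, X_6=9


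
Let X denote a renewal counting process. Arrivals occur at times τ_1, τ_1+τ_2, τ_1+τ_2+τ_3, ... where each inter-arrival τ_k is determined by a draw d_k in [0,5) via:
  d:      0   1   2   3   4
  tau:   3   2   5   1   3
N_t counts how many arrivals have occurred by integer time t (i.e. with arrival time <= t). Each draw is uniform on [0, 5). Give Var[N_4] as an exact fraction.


Inter-arrival values over d=0..4: [3, 2, 5, 1, 3]
Each d has probability 1/5, so the pmf of τ is: f(1) = 1/5, f(2) = 1/5, f(3) = 2/5, f(5) = 1/5
Let p_n(j) = P(N_n = j), with p_0 = [1]. Condition on τ_1: p_n(0) = P(τ > n), and for j >= 1, p_n(j) = Σ_{k<=n} f(k)·p_{n−k}(j−1)
p_1 = [4/5, 1/5]  (j = 0..1)
p_2 = [3/5, 9/25, 1/25]  (j = 0..2)
p_3 = [1/5, 17/25, 14/125, 1/125]  (j = 0..3)
p_4 = [1/5, 12/25, 36/125, 19/625, 1/625]  (j = 0..4)
E[N_4] = Σ j·p_4(j) = 721/625;  E[N_4²] = Σ j²·p_4(j) = 1207/625
Var[N_4] = 1207/625 − (721/625)² = 234534/390625

234534/390625


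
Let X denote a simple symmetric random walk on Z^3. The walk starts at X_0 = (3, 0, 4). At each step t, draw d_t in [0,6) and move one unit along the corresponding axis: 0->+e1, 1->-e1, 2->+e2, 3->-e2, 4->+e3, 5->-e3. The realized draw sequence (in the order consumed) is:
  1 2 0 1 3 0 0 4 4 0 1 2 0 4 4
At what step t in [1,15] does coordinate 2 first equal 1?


2

t=0: X=(3, 0, 4), d=1 → -e1, X_1=(2, 0, 4)
t=1: X=(2, 0, 4), d=2 → +e2, X_2=(2, 1, 4)
t=2: X=(2, 1, 4), d=0 → +e1, X_3=(3, 1, 4)
t=3: X=(3, 1, 4), d=1 → -e1, X_4=(2, 1, 4)
t=4: X=(2, 1, 4), d=3 → -e2, X_5=(2, 0, 4)
t=5: X=(2, 0, 4), d=0 → +e1, X_6=(3, 0, 4)
t=6: X=(3, 0, 4), d=0 → +e1, X_7=(4, 0, 4)
t=7: X=(4, 0, 4), d=4 → +e3, X_8=(4, 0, 5)
t=8: X=(4, 0, 5), d=4 → +e3, X_9=(4, 0, 6)
t=9: X=(4, 0, 6), d=0 → +e1, X_10=(5, 0, 6)
t=10: X=(5, 0, 6), d=1 → -e1, X_11=(4, 0, 6)
t=11: X=(4, 0, 6), d=2 → +e2, X_12=(4, 1, 6)
t=12: X=(4, 1, 6), d=0 → +e1, X_13=(5, 1, 6)
t=13: X=(5, 1, 6), d=4 → +e3, X_14=(5, 1, 7)
t=14: X=(5, 1, 7), d=4 → +e3, X_15=(5, 1, 8)


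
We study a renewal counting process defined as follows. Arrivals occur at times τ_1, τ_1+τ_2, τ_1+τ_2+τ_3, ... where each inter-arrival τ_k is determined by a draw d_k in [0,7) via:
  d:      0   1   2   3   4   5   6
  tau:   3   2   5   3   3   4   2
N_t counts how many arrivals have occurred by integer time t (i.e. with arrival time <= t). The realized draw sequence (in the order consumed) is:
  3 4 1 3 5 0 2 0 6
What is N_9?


draw d_1=3: τ_1=3, arrival time A_1=3
draw d_2=4: τ_2=3, arrival time A_2=6
draw d_3=1: τ_3=2, arrival time A_3=8
draw d_4=3: τ_4=3, arrival time A_4=11
draw d_5=5: τ_5=4, arrival time A_5=15
draw d_6=0: τ_6=3, arrival time A_6=18
draw d_7=2: τ_7=5, arrival time A_7=23
draw d_8=0: τ_8=3, arrival time A_8=26
draw d_9=6: τ_9=2, arrival time A_9=28
N_t over t=0..9: 0:0 1:0 2:0 3:1 4:1 5:1 6:2 7:2 8:3 9:3

3


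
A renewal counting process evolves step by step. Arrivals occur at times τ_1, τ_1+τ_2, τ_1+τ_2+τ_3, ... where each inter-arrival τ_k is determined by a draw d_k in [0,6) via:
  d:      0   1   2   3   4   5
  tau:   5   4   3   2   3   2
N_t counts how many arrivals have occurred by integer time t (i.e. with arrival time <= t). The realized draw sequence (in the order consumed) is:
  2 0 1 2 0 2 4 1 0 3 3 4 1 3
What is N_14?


3

draw d_1=2: τ_1=3, arrival time A_1=3
draw d_2=0: τ_2=5, arrival time A_2=8
draw d_3=1: τ_3=4, arrival time A_3=12
draw d_4=2: τ_4=3, arrival time A_4=15
draw d_5=0: τ_5=5, arrival time A_5=20
draw d_6=2: τ_6=3, arrival time A_6=23
draw d_7=4: τ_7=3, arrival time A_7=26
draw d_8=1: τ_8=4, arrival time A_8=30
draw d_9=0: τ_9=5, arrival time A_9=35
draw d_10=3: τ_10=2, arrival time A_10=37
draw d_11=3: τ_11=2, arrival time A_11=39
draw d_12=4: τ_12=3, arrival time A_12=42
draw d_13=1: τ_13=4, arrival time A_13=46
draw d_14=3: τ_14=2, arrival time A_14=48
N_t over t=0..14: 0:0 1:0 2:0 3:1 4:1 5:1 6:1 7:1 8:2 9:2 10:2 11:2 12:3 13:3 14:3


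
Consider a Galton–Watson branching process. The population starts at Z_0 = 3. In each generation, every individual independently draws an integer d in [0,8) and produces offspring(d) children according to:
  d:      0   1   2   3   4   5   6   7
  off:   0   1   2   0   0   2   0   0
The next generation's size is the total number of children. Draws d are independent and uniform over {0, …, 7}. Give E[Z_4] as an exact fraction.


Outcome values over d=0..7: [0, 1, 2, 0, 0, 2, 0, 0]
Σy = 5, Σy² = 9, M = 8
μ = 5/8 = 5/8,  σ² = 9/8 − (5/8)² = 47/64
E[Z_0] = 3
E[Z_1] = 5/8·E[Z_0] = 15/8
E[Z_2] = 5/8·E[Z_1] = 75/64
E[Z_3] = 5/8·E[Z_2] = 375/512
E[Z_4] = 5/8·E[Z_3] = 1875/4096

1875/4096


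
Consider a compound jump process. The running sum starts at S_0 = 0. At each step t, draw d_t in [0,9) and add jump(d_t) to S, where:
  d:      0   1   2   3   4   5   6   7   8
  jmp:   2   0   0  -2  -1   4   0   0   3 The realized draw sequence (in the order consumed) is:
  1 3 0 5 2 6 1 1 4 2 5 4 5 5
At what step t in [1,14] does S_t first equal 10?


13

t=0: S=0, d=1, jump=0, S_1=0
t=1: S=0, d=3, jump=-2, S_2=-2
t=2: S=-2, d=0, jump=2, S_3=0
t=3: S=0, d=5, jump=4, S_4=4
t=4: S=4, d=2, jump=0, S_5=4
t=5: S=4, d=6, jump=0, S_6=4
t=6: S=4, d=1, jump=0, S_7=4
t=7: S=4, d=1, jump=0, S_8=4
t=8: S=4, d=4, jump=-1, S_9=3
t=9: S=3, d=2, jump=0, S_10=3
t=10: S=3, d=5, jump=4, S_11=7
t=11: S=7, d=4, jump=-1, S_12=6
t=12: S=6, d=5, jump=4, S_13=10
t=13: S=10, d=5, jump=4, S_14=14


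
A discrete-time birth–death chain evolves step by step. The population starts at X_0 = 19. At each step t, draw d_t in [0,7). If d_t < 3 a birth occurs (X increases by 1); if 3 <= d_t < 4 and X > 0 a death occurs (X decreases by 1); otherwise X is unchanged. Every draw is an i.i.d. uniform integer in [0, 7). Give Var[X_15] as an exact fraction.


X can drop by at most 1 per step and X_0 = 19 > T = 15, so X_t >= 19 − t >= 4 > 0 for every t <= 15: the floor at 0 (the 'and X > 0' condition) never binds. Hence X_15 = X_0 + Σ_{t<15} Y_t with i.i.d. increments Y_t = y(d_t) ∈ {+1, −1, 0}.
Outcome values over d=0..6: [1, 1, 1, -1, 0, 0, 0]
Σy = 2, Σy² = 4, M = 7
μ = 2/7 = 2/7,  σ² = 4/7 − (2/7)² = 24/49
Independent increments: Var[X_15] = 15·σ² = 15·(24/49) = 360/49

360/49
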